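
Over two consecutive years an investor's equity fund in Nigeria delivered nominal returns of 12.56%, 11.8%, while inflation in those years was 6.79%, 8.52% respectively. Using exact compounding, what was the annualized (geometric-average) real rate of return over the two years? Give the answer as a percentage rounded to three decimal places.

4.206%

Compound the nominal returns: 1.1256 × 1.1180 = 1.25842080.
Compound inflation: 1.0679 × 1.0852 = 1.15888508.
Deflate: 1.25842080 / 1.15888508 = 1.08588921.
Annualized real rate = 1.08588921^(1/2) − 1 = 4.2060% → 4.206%.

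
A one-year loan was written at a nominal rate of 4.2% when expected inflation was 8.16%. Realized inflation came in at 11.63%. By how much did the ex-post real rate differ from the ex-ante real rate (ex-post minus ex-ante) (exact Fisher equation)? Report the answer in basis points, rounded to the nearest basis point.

Ex-ante: (1 + 0.0420)/(1 + 0.0816) − 1 = -3.6612%
Ex-post: (1 + 0.0420)/(1 + 0.1163) − 1 = -6.6559%
Difference (ex-post − ex-ante) = -2.9947% → -299 basis points.

-299 basis points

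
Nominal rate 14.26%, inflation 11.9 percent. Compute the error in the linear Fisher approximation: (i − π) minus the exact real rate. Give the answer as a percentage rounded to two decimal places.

Approximate: r ≈ 14.260% − 11.900% = 2.3600%
Exact: (1 + 0.1426)/(1 + 0.1190) − 1 = 2.1090%
Error = 2.3600% − 2.1090% = 0.2510% → 0.25%.

0.25%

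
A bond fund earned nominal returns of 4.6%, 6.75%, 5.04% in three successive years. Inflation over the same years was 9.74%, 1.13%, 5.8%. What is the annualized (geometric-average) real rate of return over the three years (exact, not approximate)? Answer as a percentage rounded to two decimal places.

-0.04%

Nominal growth factor = 1.0460 × 1.0675 × 1.0504 = 1.17288189
Price-level growth factor = 1.0974 × 1.0113 × 1.0580 = 1.17416906
Real growth factor = 1.17288189 / 1.17416906 = 0.99890377
Annualized real rate = 0.99890377^(1/3) − 1 = -0.0366% → -0.04%.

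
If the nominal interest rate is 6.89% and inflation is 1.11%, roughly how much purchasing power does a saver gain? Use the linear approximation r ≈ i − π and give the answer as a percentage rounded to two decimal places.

5.78%

r ≈ i − π = 6.89% − 1.11% = 5.78%.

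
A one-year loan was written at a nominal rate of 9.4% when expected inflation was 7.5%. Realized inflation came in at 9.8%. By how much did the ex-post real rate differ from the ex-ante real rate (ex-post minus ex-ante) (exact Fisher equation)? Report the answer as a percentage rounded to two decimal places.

Ex-ante: (1 + 0.0940)/(1 + 0.0750) − 1 = 1.7674%
Ex-post: (1 + 0.0940)/(1 + 0.0980) − 1 = -0.3643%
Difference (ex-post − ex-ante) = -2.1317% → -2.13%.

-2.13%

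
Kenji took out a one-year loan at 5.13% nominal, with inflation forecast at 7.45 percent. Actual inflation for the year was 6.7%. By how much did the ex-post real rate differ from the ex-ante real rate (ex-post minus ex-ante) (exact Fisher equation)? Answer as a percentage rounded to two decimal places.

Ex-ante: (1 + 0.0513)/(1 + 0.0745) − 1 = -2.1591%
Ex-post: (1 + 0.0513)/(1 + 0.0670) − 1 = -1.4714%
Difference (ex-post − ex-ante) = 0.6877% → 0.69%.

0.69%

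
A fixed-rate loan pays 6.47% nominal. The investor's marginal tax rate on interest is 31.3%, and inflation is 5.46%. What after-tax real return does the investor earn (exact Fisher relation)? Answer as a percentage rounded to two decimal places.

After-tax nominal return = 6.47% × (1 − 0.313) = 4.44489%.
1 + r = 1.0444489 / 1.05460 = 0.990374
After-tax real rate = 0.990374 − 1 → -0.96%.

-0.96%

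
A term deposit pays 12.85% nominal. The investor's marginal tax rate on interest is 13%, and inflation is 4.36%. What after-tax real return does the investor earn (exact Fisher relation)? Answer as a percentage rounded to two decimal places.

After-tax nominal return = 12.85% × (1 − 0.13) = 11.1795%.
1 + r = 1.111795 / 1.04360 = 1.065346
After-tax real rate = 1.065346 − 1 → 6.53%.

6.53%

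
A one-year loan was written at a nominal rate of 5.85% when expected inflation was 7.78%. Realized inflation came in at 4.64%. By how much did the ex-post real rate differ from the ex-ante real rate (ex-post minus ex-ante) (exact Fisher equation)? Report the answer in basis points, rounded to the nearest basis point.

295 basis points

Ex-ante: (1 + 0.0585)/(1 + 0.0778) − 1 = -1.7907%
Ex-post: (1 + 0.0585)/(1 + 0.0464) − 1 = 1.1563%
Difference (ex-post − ex-ante) = 2.9470% → 295 basis points.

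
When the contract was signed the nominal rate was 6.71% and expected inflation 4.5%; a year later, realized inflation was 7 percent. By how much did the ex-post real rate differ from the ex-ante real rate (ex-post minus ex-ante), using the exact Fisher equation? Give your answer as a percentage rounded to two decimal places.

-2.39%

Ex-ante: (1 + 0.0671)/(1 + 0.0450) − 1 = 2.1148%
Ex-post: (1 + 0.0671)/(1 + 0.0700) − 1 = -0.2710%
Difference (ex-post − ex-ante) = -2.3859% → -2.39%.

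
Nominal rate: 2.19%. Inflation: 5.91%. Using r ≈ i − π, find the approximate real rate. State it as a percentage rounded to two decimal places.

-3.72%

r ≈ i − π = 2.19% − 5.91% = -3.72%.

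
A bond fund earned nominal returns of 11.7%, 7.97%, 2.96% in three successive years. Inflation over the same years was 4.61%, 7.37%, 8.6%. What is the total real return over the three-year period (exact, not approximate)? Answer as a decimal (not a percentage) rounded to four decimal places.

Nominal growth factor = 1.1170 × 1.0797 × 1.0296 = 1.241723
Price-level growth factor = 1.0461 × 1.0737 × 1.0860 = 1.219793
Real growth factor = 1.241723 / 1.219793 = 1.017979
Total real return = 1.017979 − 1 → 0.0180.

0.0180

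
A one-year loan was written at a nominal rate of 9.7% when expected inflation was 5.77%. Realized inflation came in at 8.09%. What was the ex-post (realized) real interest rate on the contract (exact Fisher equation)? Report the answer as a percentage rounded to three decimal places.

Ex-post: (1 + 0.0970)/(1 + 0.0809) − 1 = 1.489499%
So the realized real rate is 1.489%.

1.489%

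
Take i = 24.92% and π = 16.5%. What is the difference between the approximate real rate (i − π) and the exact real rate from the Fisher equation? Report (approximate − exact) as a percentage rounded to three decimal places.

Approximate: r ≈ 24.920% − 16.500% = 8.4200%
Exact: (1 + 0.2492)/(1 + 0.1650) − 1 = 7.22747%
Error = 8.4200% − 7.22747% = 1.19253% → 1.193%.

1.193%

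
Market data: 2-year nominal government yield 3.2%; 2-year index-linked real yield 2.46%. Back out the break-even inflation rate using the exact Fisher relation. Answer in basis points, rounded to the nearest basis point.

72 basis points

(1 + π) = (1 + i)/(1 + r) = 1.03200 / 1.02460 = 1.007222
Break-even inflation = 1.007222 − 1 → 72 basis points.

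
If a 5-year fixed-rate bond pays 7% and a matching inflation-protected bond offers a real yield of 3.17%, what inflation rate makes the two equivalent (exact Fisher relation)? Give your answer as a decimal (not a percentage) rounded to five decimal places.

(1 + π) = (1 + i)/(1 + r) = 1.07000 / 1.03170 = 1.037123
Break-even inflation = 1.037123 − 1 → 0.03712.

0.03712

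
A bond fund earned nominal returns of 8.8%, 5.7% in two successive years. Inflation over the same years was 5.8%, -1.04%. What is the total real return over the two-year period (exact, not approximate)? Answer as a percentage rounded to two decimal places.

Compound the nominal returns: 1.0880 × 1.0570 = 1.150016.
Compound inflation: 1.0580 × 0.9896 = 1.046997.
Deflate: 1.150016 / 1.046997 = 1.098395.
Total real return = 1.098395 − 1 → 9.84%.

9.84%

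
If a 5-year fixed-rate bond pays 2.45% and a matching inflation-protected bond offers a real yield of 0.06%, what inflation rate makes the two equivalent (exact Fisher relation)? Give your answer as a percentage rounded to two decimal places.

2.39%

(1 + π) = (1 + i)/(1 + r) = 1.02450 / 1.00060 = 1.023886
Break-even inflation = 1.023886 − 1 → 2.39%.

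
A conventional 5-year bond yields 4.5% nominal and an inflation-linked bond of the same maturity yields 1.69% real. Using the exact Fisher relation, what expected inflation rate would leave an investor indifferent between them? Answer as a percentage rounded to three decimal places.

2.763%

(1 + π) = (1 + i)/(1 + r) = 1.04500 / 1.01690 = 1.027633
Break-even inflation = 1.027633 − 1 → 2.763%.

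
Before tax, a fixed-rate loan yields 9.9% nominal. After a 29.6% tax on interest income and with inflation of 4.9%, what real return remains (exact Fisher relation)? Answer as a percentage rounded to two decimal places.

After-tax nominal return = 9.9% × (1 − 0.296) = 6.9696%.
1 + r = 1.069696 / 1.04900 = 1.019729
After-tax real rate = 1.019729 − 1 → 1.97%.

1.97%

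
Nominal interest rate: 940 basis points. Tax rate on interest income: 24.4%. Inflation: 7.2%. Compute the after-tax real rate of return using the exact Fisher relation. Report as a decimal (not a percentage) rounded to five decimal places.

-0.00087

After-tax nominal return = 9.4% × (1 − 0.244) = 7.1064%.
1 + r = 1.071064 / 1.07200 = 0.999127
After-tax real rate = 0.999127 − 1 → -0.00087.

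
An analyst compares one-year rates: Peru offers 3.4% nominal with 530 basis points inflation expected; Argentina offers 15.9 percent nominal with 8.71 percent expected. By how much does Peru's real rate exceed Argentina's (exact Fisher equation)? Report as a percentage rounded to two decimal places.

Peru: (1 + 0.0340)/(1 + 0.0530) − 1 = -1.8044%
Argentina: (1 + 0.1590)/(1 + 0.0871) − 1 = 6.6139%
Differential = -1.8044% − 6.6139% = -8.4183% → -8.42%.

-8.42%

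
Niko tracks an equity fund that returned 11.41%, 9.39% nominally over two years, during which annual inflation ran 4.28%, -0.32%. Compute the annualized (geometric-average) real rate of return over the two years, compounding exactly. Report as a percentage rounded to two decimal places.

Compound the nominal returns: 1.1141 × 1.0939 = 1.21871399.
Compound inflation: 1.0428 × 0.9968 = 1.03946304.
Deflate: 1.21871399 / 1.03946304 = 1.17244572.
Annualized real rate = 1.17244572^(1/2) − 1 = 8.2795% → 8.28%.

8.28%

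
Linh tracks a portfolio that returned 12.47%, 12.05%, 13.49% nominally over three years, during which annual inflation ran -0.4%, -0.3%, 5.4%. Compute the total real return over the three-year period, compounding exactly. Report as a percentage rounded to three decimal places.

Compound the nominal returns: 1.1247 × 1.1205 × 1.1349 = 1.430231.
Compound inflation: 0.9960 × 0.9970 × 1.0540 = 1.046635.
Deflate: 1.430231 / 1.046635 = 1.366504.
Total real return = 1.366504 − 1 → 36.650%.

36.650%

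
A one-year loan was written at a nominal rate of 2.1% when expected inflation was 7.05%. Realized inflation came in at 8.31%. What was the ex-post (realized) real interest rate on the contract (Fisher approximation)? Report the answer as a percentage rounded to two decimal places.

Ex-post: 2.1% − 8.31% = -6.210%
So the realized real rate is -6.21%.

-6.21%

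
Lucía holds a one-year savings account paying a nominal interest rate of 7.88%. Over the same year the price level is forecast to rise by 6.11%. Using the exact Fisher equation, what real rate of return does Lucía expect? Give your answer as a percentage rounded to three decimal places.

1 + r = 1.07880 / 1.06110 = 1.016681
r = 1.016681 − 1 = 1.6681%, i.e. 1.668%.

1.668%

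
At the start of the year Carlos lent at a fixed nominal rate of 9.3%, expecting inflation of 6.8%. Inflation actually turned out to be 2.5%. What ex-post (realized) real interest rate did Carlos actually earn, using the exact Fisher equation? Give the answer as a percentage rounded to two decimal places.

Ex-post: (1 + 0.0930)/(1 + 0.0250) − 1 = 6.6341%
So the realized real rate is 6.63%.

6.63%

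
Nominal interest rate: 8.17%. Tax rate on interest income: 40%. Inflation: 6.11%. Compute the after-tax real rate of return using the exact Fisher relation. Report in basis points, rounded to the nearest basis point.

After-tax nominal return = 8.17% × (1 − 0.4) = 4.9020%.
1 + r = 1.04902 / 1.06110 = 0.988616
After-tax real rate = 0.988616 − 1 → -114 basis points.

-114 basis points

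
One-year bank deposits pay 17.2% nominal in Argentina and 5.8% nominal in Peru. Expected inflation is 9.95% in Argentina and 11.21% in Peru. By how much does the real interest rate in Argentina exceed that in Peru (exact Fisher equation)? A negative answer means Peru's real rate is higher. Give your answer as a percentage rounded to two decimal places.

11.46%

Argentina: (1 + 0.1720)/(1 + 0.0995) − 1 = 6.5939%
Peru: (1 + 0.0580)/(1 + 0.1121) − 1 = -4.8647%
Differential = 6.5939% − (-4.8647%) = 11.4586% → 11.46%.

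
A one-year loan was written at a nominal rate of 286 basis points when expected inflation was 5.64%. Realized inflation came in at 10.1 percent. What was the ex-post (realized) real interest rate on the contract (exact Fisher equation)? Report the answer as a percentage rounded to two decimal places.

-6.58%

Ex-post: (1 + 0.0286)/(1 + 0.1010) − 1 = -6.5758%
So the realized real rate is -6.58%.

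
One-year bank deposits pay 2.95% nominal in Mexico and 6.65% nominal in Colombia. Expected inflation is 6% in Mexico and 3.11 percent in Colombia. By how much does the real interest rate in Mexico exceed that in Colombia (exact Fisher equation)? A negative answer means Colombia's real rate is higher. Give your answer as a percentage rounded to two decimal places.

Mexico: (1 + 0.0295)/(1 + 0.0600) − 1 = -2.8774%
Colombia: (1 + 0.0665)/(1 + 0.0311) − 1 = 3.4332%
Differential = -2.8774% − 3.4332% = -6.3106% → -6.31%.

-6.31%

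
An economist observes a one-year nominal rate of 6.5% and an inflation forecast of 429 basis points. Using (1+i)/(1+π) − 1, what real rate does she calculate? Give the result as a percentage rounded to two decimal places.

2.12%

1 + r = 1.06500 / 1.04290 = 1.021191
r = 1.021191 − 1 = 2.1191%, i.e. 2.12%.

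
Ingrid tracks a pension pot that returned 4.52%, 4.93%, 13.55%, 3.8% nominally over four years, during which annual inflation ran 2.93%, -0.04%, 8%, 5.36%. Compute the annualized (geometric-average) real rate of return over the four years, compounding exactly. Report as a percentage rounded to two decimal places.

2.51%

Nominal growth factor = 1.0452 × 1.0493 × 1.1355 × 1.0380 = 1.29265778
Price-level growth factor = 1.0293 × 0.9996 × 1.0800 × 1.0536 = 1.17075963
Real growth factor = 1.29265778 / 1.17075963 = 1.10411886
Annualized real rate = 1.10411886^(1/4) − 1 = 2.5071% → 2.51%.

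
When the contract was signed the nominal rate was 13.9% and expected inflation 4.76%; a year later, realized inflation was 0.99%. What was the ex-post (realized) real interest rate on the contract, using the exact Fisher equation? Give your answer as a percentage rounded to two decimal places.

12.78%

Ex-post: (1 + 0.1390)/(1 + 0.0099) − 1 = 12.7834%
So the realized real rate is 12.78%.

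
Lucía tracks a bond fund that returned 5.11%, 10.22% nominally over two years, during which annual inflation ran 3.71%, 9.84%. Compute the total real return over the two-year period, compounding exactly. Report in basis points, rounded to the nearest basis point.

170 basis points

Nominal growth factor = 1.0511 × 1.1022 = 1.158522
Price-level growth factor = 1.0371 × 1.0984 = 1.139151
Real growth factor = 1.158522 / 1.139151 = 1.017005
Total real return = 1.017005 − 1 → 170 basis points.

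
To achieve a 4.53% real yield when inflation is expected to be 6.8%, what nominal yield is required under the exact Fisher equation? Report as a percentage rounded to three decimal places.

11.638%

(1 + i) = (1 + r)(1 + π) = 1.04530 × 1.06800 = 1.1163804
i = 1.1163804 − 1, so the required nominal rate is 11.638%.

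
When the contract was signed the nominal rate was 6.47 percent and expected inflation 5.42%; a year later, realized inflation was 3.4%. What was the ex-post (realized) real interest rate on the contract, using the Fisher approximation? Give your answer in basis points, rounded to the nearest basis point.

Ex-post: 6.47% − 3.4% = 3.070%
So the realized real rate is 307 basis points.

307 basis points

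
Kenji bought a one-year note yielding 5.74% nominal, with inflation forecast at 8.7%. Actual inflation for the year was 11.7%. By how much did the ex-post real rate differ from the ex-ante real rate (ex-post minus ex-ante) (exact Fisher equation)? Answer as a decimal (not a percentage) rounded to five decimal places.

-0.02613

Ex-ante: (1 + 0.0574)/(1 + 0.0870) − 1 = -2.7231%
Ex-post: (1 + 0.0574)/(1 + 0.1170) − 1 = -5.3357%
Difference (ex-post − ex-ante) = -2.6126% → -0.02613.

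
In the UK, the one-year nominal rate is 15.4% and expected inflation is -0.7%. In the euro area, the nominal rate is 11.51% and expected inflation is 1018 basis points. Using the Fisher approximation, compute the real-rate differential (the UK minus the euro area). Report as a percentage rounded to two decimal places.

The UK: 15.4% − (-0.7%) = 16.100%
The euro area: 11.51% − 10.18% = 1.330%
Differential = 14.770% → 14.77%.

14.77%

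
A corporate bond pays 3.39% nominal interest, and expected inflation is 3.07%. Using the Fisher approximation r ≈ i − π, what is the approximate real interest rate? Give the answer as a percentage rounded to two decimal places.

0.32%

r ≈ i − π = 3.39% − 3.07% = 0.32%.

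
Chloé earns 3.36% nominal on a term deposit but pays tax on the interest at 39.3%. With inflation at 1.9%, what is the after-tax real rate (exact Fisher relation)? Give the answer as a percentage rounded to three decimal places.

0.137%

After-tax nominal return = 3.36% × (1 − 0.393) = 2.03952%.
1 + r = 1.0203952 / 1.01900 = 1.001369
After-tax real rate = 1.001369 − 1 → 0.137%.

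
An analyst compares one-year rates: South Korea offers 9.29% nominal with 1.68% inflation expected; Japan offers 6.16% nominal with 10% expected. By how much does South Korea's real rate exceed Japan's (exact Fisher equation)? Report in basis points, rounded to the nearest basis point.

1098 basis points

South Korea: (1 + 0.0929)/(1 + 0.0168) − 1 = 7.4843%
Japan: (1 + 0.0616)/(1 + 0.1000) − 1 = -3.4909%
Differential = 7.4843% − (-3.4909%) = 10.9752% → 1098 basis points.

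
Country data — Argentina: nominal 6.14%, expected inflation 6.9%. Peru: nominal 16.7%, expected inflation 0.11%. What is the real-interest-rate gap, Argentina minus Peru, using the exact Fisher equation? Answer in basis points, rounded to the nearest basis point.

-1728 basis points

Argentina: (1 + 0.0614)/(1 + 0.0690) − 1 = -0.7109%
Peru: (1 + 0.1670)/(1 + 0.0011) − 1 = 16.5718%
Differential = -0.7109% − 16.5718% = -17.2827% → -1728 basis points.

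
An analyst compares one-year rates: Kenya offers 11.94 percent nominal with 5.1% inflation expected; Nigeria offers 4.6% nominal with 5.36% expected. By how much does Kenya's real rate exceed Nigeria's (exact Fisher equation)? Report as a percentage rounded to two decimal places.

Kenya: (1 + 0.1194)/(1 + 0.0510) − 1 = 6.5081%
Nigeria: (1 + 0.0460)/(1 + 0.0536) − 1 = -0.7213%
Differential = 6.5081% − (-0.7213%) = 7.2294% → 7.23%.

7.23%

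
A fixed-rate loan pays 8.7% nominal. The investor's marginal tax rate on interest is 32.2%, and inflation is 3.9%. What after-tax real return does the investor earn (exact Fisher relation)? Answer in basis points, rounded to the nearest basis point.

After-tax nominal return = 8.7% × (1 − 0.322) = 5.8986%.
1 + r = 1.058986 / 1.03900 = 1.019236
After-tax real rate = 1.019236 − 1 → 192 basis points.

192 basis points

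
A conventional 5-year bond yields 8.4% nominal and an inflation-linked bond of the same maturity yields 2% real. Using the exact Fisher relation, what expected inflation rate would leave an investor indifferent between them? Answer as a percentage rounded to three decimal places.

6.275%

(1 + π) = (1 + i)/(1 + r) = 1.08400 / 1.02000 = 1.0627451
Break-even inflation = 1.0627451 − 1 → 6.275%.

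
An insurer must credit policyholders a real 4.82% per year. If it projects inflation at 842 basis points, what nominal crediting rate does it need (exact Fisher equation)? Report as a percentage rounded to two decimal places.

(1 + i) = (1 + r)(1 + π) = 1.04820 × 1.08420 = 1.13645844
i = 1.13645844 − 1, so the required nominal rate is 13.65%.

13.65%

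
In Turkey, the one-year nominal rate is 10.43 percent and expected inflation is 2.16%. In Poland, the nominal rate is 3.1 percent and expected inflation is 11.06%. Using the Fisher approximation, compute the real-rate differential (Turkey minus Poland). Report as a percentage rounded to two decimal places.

Turkey: 10.43% − 2.16% = 8.270%
Poland: 3.1% − 11.06% = -7.960%
Differential = 16.230% → 16.23%.

16.23%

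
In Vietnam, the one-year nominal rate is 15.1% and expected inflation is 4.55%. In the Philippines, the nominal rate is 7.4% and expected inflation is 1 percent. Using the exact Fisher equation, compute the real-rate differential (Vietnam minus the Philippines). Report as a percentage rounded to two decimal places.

3.75%

Vietnam: (1 + 0.1510)/(1 + 0.0455) − 1 = 10.0909%
The Philippines: (1 + 0.0740)/(1 + 0.0100) − 1 = 6.3366%
Differential = 10.0909% − 6.3366% = 3.7542% → 3.75%.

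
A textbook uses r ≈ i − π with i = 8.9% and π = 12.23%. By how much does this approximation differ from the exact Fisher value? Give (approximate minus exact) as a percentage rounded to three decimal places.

-0.363%

Approximate: r ≈ 8.900% − 12.230% = -3.3300%
Exact: (1 + 0.0890)/(1 + 0.1223) − 1 = -2.9671%
Error = -3.3300% − (-2.9671%) = -0.3629% → -0.363%.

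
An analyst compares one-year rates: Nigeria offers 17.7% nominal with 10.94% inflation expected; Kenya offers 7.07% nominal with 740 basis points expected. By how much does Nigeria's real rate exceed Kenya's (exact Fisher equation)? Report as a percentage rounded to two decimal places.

Nigeria: (1 + 0.1770)/(1 + 0.1094) − 1 = 6.0934%
Kenya: (1 + 0.0707)/(1 + 0.0740) − 1 = -0.3073%
Differential = 6.0934% − (-0.3073%) = 6.4006% → 6.40%.

6.40%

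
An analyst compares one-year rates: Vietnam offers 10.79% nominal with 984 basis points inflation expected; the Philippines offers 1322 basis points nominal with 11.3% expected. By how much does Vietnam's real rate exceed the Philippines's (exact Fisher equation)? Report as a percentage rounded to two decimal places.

-0.86%

Vietnam: (1 + 0.1079)/(1 + 0.0984) − 1 = 0.8649%
The Philippines: (1 + 0.1322)/(1 + 0.1130) − 1 = 1.7251%
Differential = 0.8649% − 1.7251% = -0.8602% → -0.86%.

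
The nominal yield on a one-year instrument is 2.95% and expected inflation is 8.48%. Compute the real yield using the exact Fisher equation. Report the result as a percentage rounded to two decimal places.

By the Fisher identity, 1 + r = (1 + i)/(1 + π).
1 + r = 1.02950 / 1.08480 = 0.949023
r = 0.949023 − 1 = -5.0977%, i.e. -5.10%.

-5.10%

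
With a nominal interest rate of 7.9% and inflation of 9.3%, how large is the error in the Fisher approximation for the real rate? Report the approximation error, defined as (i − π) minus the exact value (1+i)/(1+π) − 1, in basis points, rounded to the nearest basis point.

-12 basis points

Approximate: r ≈ 7.900% − 9.300% = -1.4000%
Exact: (1 + 0.0790)/(1 + 0.0930) − 1 = -1.2809%
Error = -1.4000% − (-1.2809%) = -0.1191% → -12 basis points.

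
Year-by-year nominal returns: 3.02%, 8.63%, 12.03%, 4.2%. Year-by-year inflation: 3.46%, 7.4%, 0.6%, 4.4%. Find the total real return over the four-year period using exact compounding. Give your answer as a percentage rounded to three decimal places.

Nominal growth factor = 1.0302 × 1.0863 × 1.1203 × 1.0420 = 1.306392
Price-level growth factor = 1.0346 × 1.0740 × 1.0060 × 1.0440 = 1.167012
Real growth factor = 1.306392 / 1.167012 = 1.119433
Total real return = 1.119433 − 1 → 11.943%.

11.943%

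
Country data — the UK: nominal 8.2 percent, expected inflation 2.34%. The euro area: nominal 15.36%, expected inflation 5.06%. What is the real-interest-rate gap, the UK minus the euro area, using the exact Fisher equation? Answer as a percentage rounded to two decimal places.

The UK: (1 + 0.0820)/(1 + 0.0234) − 1 = 5.7260%
The euro area: (1 + 0.1536)/(1 + 0.0506) − 1 = 9.8039%
Differential = 5.7260% − 9.8039% = -4.0779% → -4.08%.

-4.08%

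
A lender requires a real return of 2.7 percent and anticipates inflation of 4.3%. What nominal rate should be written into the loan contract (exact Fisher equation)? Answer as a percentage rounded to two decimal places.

7.12%

(1 + i) = (1 + r)(1 + π) = 1.02700 × 1.04300 = 1.071161
i = 1.071161 − 1, so the required nominal rate is 7.12%.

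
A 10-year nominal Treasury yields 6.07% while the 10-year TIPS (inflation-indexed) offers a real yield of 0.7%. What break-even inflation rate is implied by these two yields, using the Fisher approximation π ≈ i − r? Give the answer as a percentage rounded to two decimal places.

π ≈ i − r = 6.07% − 0.7% → 5.37%.

5.37%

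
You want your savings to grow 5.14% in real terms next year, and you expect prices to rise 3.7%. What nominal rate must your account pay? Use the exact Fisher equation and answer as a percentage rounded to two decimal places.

9.03%

(1 + i) = (1 + r)(1 + π) = 1.05140 × 1.03700 = 1.0903018
i = 1.0903018 − 1, so the required nominal rate is 9.03%.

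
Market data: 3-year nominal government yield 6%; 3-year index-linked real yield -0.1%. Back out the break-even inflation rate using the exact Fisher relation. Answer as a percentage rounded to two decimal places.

6.11%

(1 + π) = (1 + i)/(1 + r) = 1.06000 / 0.99900 = 1.061061
Break-even inflation = 1.061061 − 1 → 6.11%.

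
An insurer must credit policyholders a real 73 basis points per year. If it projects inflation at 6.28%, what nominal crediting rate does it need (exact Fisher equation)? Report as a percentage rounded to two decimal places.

(1 + i) = (1 + r)(1 + π) = 1.00730 × 1.06280 = 1.07055844
i = 1.07055844 − 1, so the required nominal rate is 7.06%.

7.06%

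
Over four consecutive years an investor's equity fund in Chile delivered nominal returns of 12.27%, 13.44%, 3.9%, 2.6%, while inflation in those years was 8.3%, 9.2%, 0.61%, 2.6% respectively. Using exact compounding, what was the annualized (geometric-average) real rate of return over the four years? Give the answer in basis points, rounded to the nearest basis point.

269 basis points

Compound the nominal returns: 1.1227 × 1.1344 × 1.0390 × 1.0260 = 1.35766571.
Compound inflation: 1.0830 × 1.0920 × 1.0061 × 1.0260 = 1.22078618.
Deflate: 1.35766571 / 1.22078618 = 1.11212408.
Annualized real rate = 1.11212408^(1/4) − 1 = 2.6924% → 269 basis points.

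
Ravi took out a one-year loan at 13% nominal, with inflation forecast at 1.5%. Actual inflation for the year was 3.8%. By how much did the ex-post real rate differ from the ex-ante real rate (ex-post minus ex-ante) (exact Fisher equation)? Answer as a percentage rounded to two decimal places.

Ex-ante: (1 + 0.1300)/(1 + 0.0150) − 1 = 11.3300%
Ex-post: (1 + 0.1300)/(1 + 0.0380) − 1 = 8.8632%
Difference (ex-post − ex-ante) = -2.4669% → -2.47%.

-2.47%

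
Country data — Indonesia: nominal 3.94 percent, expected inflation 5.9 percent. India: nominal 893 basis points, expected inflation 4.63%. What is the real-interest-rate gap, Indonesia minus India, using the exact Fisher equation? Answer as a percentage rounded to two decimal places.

-5.96%

Indonesia: (1 + 0.0394)/(1 + 0.0590) − 1 = -1.8508%
India: (1 + 0.0893)/(1 + 0.0463) − 1 = 4.1097%
Differential = -1.8508% − 4.1097% = -5.9605% → -5.96%.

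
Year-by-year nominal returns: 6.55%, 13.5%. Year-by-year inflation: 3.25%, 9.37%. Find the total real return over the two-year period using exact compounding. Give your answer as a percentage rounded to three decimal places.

Compound the nominal returns: 1.0655 × 1.1350 = 1.209343.
Compound inflation: 1.0325 × 1.0937 = 1.129245.
Deflate: 1.209343 / 1.129245 = 1.070930.
Total real return = 1.070930 − 1 → 7.093%.

7.093%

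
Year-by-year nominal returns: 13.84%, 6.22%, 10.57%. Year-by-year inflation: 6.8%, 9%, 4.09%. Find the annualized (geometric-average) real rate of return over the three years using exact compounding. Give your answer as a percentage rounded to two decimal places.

3.33%

Nominal growth factor = 1.1384 × 1.0622 × 1.1057 = 1.33702182
Price-level growth factor = 1.0680 × 1.0900 × 1.0409 = 1.21173251
Real growth factor = 1.33702182 / 1.21173251 = 1.10339684
Annualized real rate = 1.10339684^(1/3) − 1 = 3.3342% → 3.33%.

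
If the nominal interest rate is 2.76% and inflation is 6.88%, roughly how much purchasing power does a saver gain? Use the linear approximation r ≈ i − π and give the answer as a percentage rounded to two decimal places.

-4.12%

r ≈ i − π = 2.76% − 6.88% = -4.12%.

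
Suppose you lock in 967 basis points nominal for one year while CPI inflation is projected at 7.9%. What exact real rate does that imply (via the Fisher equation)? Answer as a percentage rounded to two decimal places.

1 + r = 1.09670 / 1.07900 = 1.016404
r = 1.016404 − 1 = 1.6404%, i.e. 1.64%.

1.64%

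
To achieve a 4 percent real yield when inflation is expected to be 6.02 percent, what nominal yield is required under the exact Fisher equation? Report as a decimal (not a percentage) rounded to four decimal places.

(1 + i) = (1 + r)(1 + π) = 1.04000 × 1.06020 = 1.102608
i = 1.102608 − 1, so the required nominal rate is 0.1026.

0.1026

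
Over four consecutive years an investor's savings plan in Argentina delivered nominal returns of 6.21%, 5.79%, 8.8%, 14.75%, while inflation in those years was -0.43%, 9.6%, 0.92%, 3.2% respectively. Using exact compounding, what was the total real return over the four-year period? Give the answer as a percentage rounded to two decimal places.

23.42%

Compound the nominal returns: 1.0621 × 1.0579 × 1.0880 × 1.1475 = 1.402787.
Compound inflation: 0.9957 × 1.0960 × 1.0092 × 1.0320 = 1.136570.
Deflate: 1.402787 / 1.136570 = 1.234229.
Total real return = 1.234229 − 1 → 23.42%.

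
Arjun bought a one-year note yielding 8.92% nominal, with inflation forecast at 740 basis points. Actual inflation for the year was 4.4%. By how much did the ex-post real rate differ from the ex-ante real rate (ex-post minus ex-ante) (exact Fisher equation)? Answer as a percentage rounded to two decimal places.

Ex-ante: (1 + 0.0892)/(1 + 0.0740) − 1 = 1.4153%
Ex-post: (1 + 0.0892)/(1 + 0.0440) − 1 = 4.3295%
Difference (ex-post − ex-ante) = 2.9142% → 2.91%.

2.91%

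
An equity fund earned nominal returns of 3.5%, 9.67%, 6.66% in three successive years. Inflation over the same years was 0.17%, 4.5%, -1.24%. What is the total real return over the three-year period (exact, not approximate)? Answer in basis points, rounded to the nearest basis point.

Compound the nominal returns: 1.0350 × 1.0967 × 1.0666 = 1.210681.
Compound inflation: 1.0017 × 1.0450 × 0.9876 = 1.033796.
Deflate: 1.210681 / 1.033796 = 1.171102.
Total real return = 1.171102 − 1 → 1711 basis points.

1711 basis points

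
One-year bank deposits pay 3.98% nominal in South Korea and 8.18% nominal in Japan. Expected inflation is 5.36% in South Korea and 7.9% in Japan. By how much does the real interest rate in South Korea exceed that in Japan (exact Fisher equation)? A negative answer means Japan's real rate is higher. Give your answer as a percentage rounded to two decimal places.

-1.57%

South Korea: (1 + 0.0398)/(1 + 0.0536) − 1 = -1.3098%
Japan: (1 + 0.0818)/(1 + 0.0790) − 1 = 0.2595%
Differential = -1.3098% − 0.2595% = -1.5693% → -1.57%.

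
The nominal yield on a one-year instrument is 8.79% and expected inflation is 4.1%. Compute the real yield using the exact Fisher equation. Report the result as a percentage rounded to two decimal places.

By the Fisher relation, 1 + r = (1 + i)/(1 + π).
1 + r = 1.08790 / 1.04100 = 1.045053
r = 1.045053 − 1 = 4.5053%, i.e. 4.51%.

4.51%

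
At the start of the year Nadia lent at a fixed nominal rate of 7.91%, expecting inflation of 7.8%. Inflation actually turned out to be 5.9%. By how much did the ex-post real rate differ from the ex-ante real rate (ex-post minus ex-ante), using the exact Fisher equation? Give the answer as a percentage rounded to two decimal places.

Ex-ante: (1 + 0.0791)/(1 + 0.0780) − 1 = 0.1020%
Ex-post: (1 + 0.0791)/(1 + 0.0590) − 1 = 1.8980%
Difference (ex-post − ex-ante) = 1.7960% → 1.80%.

1.80%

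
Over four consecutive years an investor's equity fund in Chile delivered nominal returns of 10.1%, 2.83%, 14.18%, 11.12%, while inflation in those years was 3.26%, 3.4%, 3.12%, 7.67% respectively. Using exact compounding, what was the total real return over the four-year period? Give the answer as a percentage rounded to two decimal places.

21.17%

Compound the nominal returns: 1.1010 × 1.0283 × 1.1418 × 1.1112 = 1.436446.
Compound inflation: 1.0326 × 1.0340 × 1.0312 × 1.0767 = 1.185469.
Deflate: 1.436446 / 1.185469 = 1.211711.
Total real return = 1.211711 − 1 → 21.17%.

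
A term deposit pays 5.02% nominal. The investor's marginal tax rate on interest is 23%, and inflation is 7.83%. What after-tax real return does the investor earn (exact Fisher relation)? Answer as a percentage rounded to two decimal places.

After-tax nominal return = 5.02% × (1 − 0.23) = 3.8654%.
1 + r = 1.038654 / 1.07830 = 0.963233
After-tax real rate = 0.963233 − 1 → -3.68%.

-3.68%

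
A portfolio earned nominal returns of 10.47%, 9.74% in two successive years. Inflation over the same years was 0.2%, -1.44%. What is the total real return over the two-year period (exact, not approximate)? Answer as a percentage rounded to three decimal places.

22.755%

Compound the nominal returns: 1.1047 × 1.0974 = 1.2122978.
Compound inflation: 1.0020 × 0.9856 = 0.9875712.
Deflate: 1.2122978 / 0.9875712 = 1.2275548.
Total real return = 1.2275548 − 1 → 22.755%.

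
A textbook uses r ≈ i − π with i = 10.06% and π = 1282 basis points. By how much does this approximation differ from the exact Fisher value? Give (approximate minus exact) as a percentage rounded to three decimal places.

-0.314%

Approximate: r ≈ 10.060% − 12.820% = -2.7600%
Exact: (1 + 0.1006)/(1 + 0.1282) − 1 = -2.4464%
Error = -2.7600% − (-2.4464%) = -0.3136% → -0.314%.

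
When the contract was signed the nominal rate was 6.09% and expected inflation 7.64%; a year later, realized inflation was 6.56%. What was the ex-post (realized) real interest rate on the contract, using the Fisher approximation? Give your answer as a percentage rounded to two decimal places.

Ex-post: 6.09% − 6.56% = -0.470%
So the realized real rate is -0.47%.

-0.47%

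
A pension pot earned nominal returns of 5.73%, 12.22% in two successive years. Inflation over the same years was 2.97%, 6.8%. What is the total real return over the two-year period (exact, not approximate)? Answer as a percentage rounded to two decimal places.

7.89%

Nominal growth factor = 1.0573 × 1.1222 = 1.186502
Price-level growth factor = 1.0297 × 1.0680 = 1.099720
Real growth factor = 1.186502 / 1.099720 = 1.078913
Total real return = 1.078913 − 1 → 7.89%.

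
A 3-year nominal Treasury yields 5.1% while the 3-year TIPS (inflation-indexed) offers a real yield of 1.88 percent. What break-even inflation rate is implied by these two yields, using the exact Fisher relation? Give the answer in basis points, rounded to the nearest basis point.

316 basis points

(1 + π) = (1 + i)/(1 + r) = 1.05100 / 1.01880 = 1.031606
Break-even inflation = 1.031606 − 1 → 316 basis points.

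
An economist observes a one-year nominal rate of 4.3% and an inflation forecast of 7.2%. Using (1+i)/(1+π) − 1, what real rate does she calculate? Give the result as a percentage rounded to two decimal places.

By the Fisher equation, 1 + r = (1 + i)/(1 + π).
1 + r = 1.04300 / 1.07200 = 0.972948
r = 0.972948 − 1 = -2.7052%, i.e. -2.71%.

-2.71%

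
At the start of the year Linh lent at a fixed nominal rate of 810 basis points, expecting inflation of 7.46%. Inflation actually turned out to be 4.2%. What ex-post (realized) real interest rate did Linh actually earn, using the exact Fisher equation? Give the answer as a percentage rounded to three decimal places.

Ex-post: (1 + 0.0810)/(1 + 0.0420) − 1 = 3.7428%
So the realized real rate is 3.743%.

3.743%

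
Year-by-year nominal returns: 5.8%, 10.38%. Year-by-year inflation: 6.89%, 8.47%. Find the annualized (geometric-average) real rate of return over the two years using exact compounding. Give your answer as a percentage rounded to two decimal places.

0.36%

Compound the nominal returns: 1.0580 × 1.1038 = 1.16782040.
Compound inflation: 1.0689 × 1.0847 = 1.15943583.
Deflate: 1.16782040 / 1.15943583 = 1.00723159.
Annualized real rate = 1.00723159^(1/2) − 1 = 0.3609% → 0.36%.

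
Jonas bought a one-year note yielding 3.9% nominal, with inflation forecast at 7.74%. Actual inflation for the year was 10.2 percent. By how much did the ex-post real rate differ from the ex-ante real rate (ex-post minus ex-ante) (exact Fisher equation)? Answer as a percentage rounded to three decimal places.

Ex-ante: (1 + 0.0390)/(1 + 0.0774) − 1 = -3.5641%
Ex-post: (1 + 0.0390)/(1 + 0.1020) − 1 = -5.7169%
Difference (ex-post − ex-ante) = -2.1527% → -2.153%.

-2.153%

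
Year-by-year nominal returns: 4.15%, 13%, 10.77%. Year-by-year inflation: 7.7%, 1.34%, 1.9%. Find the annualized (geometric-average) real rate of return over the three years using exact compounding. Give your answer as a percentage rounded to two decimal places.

5.44%

Compound the nominal returns: 1.0415 × 1.1300 × 1.1077 = 1.30364659.
Compound inflation: 1.0770 × 1.0134 × 1.0190 = 1.11216900.
Deflate: 1.30364659 / 1.11216900 = 1.17216591.
Annualized real rate = 1.17216591^(1/3) − 1 = 5.4378% → 5.44%.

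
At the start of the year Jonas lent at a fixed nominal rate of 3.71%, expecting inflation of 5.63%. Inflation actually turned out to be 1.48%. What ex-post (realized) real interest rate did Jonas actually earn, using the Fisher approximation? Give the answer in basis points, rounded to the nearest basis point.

223 basis points

Ex-post: 3.71% − 1.48% = 2.230%
So the realized real rate is 223 basis points.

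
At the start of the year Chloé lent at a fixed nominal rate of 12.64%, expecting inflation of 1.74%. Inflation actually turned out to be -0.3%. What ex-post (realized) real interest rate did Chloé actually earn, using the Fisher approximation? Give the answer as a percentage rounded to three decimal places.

Ex-post: 12.64% − (-0.3%) = 12.940%
So the realized real rate is 12.940%.

12.940%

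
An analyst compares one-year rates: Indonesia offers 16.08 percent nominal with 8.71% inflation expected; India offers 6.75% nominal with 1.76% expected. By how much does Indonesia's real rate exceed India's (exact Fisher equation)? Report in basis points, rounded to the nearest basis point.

Indonesia: (1 + 0.1608)/(1 + 0.0871) − 1 = 6.7795%
India: (1 + 0.0675)/(1 + 0.0176) − 1 = 4.9037%
Differential = 6.7795% − 4.9037% = 1.8758% → 188 basis points.

188 basis points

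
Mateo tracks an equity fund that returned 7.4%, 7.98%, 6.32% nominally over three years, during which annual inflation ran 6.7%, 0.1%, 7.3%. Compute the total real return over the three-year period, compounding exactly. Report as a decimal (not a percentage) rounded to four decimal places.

Nominal growth factor = 1.0740 × 1.0798 × 1.0632 = 1.232999
Price-level growth factor = 1.0670 × 1.0010 × 1.0730 = 1.146036
Real growth factor = 1.232999 / 1.146036 = 1.075881
Total real return = 1.075881 − 1 → 0.0759.

0.0759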